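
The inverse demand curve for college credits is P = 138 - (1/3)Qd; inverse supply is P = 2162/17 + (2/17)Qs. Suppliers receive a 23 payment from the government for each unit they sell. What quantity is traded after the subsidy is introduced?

Q' = 75

Pre-subsidy: 138 - (1/3)Q = 2162/17 + (2/17)Q gives Q* = 24 and P* = 130.
With the subsidy, sellers receive Ps = Pb + 23 for each unit, where Pb is the price buyers pay.
On the curves, Pb = 138 - (1/3)Q and Ps = 2162/17 + (2/17)Q; the wedge Ps − Pb = 23 gives 2162/17 + (2/17)Q − (138 - (1/3)Q) = 23, so Q' = 75.
Then Pb = 138 − (1/3)·75 = 113 and Ps = 2162/17 + (2/17)·75 = 136.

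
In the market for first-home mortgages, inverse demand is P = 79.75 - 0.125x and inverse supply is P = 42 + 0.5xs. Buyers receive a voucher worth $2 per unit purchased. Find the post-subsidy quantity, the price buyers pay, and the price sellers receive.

Pre-subsidy: 79.75 - 0.125x = 42 + 0.5x gives x* = 60.4 and P* = 72.2.
With the rebate, buyers effectively pay Pb = Ps − 2, where Ps is the price sellers receive.
On the curves, Pb = 79.75 - 0.125x and Ps = 42 + 0.5x; the wedge Ps − Pb = 2 gives 42 + 0.5x − (79.75 - 0.125x) = 2, so x' = 63.6.
Then Pb = 79.75 − 0.125·63.6 = 71.8 and Ps = 42 + 0.5·63.6 = 73.8.

x' = 63.6; buyers pay $71.8; sellers receive $73.8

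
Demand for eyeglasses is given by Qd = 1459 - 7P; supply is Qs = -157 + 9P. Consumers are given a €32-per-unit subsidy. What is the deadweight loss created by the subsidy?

Deadweight loss = €2016

Pre-subsidy: 1459 - 7P = -157 + 9P gives P* = 101, Q* = 752.
With the rebate, buyers effectively pay Pb = Ps − 32, where Ps is the price sellers receive.
Demand in terms of Ps becomes Qd = 1459 − 7(Ps − 32) = 1683 - 7Ps. Setting this equal to supply: 1683 - 7Ps = -157 + 9Ps, so Ps = 115.
Buyers pay Pb = 115 − 32 = 83; Q' = -157 + 9·115 = 878.
The subsidy expands output by 878 − 752 = 126 past the efficient level; on those units the gap between marginal cost and willingness to pay runs from 0 up to 32.
DWL = ½ × 32 × 126 = 2016.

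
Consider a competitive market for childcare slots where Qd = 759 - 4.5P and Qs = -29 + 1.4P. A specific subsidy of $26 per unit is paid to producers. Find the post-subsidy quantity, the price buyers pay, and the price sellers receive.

Pre-subsidy: 759 - 4.5P = -29 + 1.4P gives P* = 7880/59, Q* = 9321/59.
With the subsidy, sellers receive Ps = Pb + 26 for each unit, where Pb is the price buyers pay.
Supply in terms of Pb becomes Qs = -29 + 1.4(Pb + 26) = 7.4 + 1.4Pb. Setting this equal to demand: 759 - 4.5Pb = 7.4 + 1.4Pb, so Pb = 7516/59.
Sellers receive Ps = 7516/59 + 26 = 9050/59; Q' = 759 − 4.5·(7516/59) = 10959/59.

Q' = 10959/59; buyers pay 7516/59; sellers receive 9050/59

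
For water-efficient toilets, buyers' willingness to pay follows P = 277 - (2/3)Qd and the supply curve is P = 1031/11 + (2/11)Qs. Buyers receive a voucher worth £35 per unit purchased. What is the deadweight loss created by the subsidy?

Deadweight loss = £721.875

Pre-subsidy: 277 - (2/3)Q = 1031/11 + (2/11)Q gives Q* = 216 and P* = 133.
With the rebate, buyers effectively pay Pb = Ps − 35, where Ps is the price sellers receive.
On the curves, Pb = 277 - (2/3)Q and Ps = 1031/11 + (2/11)Q; the wedge Ps − Pb = 35 gives 1031/11 + (2/11)Q − (277 - (2/3)Q) = 35, so Q' = 257.25.
Then Pb = 277 − (2/3)·257.25 = 105.5 and Ps = 1031/11 + (2/11)·257.25 = 140.5.
The subsidy expands output by 257.25 − 216 = 41.25 past the efficient level; on those units the gap between marginal cost and willingness to pay runs from 0 up to 35.
DWL = ½ × 35 × 41.25 = 721.875.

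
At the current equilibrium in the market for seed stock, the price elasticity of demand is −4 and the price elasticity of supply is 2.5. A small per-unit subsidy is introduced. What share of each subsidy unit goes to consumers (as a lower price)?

For a small subsidy around the equilibrium, the benefit split depends on the relative slopes, which at a point are proportional to the elasticities.
Buyer share = εs/(εs + |εd|) = 2.5/(2.5 + 4) = 5/13; seller share = |εd|/(εs + |εd|) = 8/13.

Consumer share = 5/13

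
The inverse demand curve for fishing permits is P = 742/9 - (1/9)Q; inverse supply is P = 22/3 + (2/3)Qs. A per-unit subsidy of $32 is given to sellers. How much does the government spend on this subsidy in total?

Government cost = 30848/7

Pre-subsidy: 742/9 - (1/9)Q = 22/3 + (2/3)Q gives Q* = 676/7 and P* = 502/7.
With the subsidy, sellers receive Ps = Pb + 32 for each unit, where Pb is the price buyers pay.
On the curves, Pb = 742/9 - (1/9)Q and Ps = 22/3 + (2/3)Q; the wedge Ps − Pb = 32 gives 22/3 + (2/3)Q − (742/9 - (1/9)Q) = 32, so Q' = 964/7.
Then Pb = 742/9 − (1/9)·(964/7) = 470/7 and Ps = 22/3 + (2/3)·(964/7) = 694/7.
Government outlay = subsidy × quantity = 32 × 964/7 = 30848/7.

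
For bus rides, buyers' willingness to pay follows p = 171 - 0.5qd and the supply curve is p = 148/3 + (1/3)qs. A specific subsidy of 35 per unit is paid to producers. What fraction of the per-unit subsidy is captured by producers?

Producer share = 0.4

Pre-subsidy: 171 - 0.5q = 148/3 + (1/3)q gives q* = 146 and p* = 98.
With the subsidy, sellers receive ps = pb + 35 for each unit, where pb is the price buyers pay.
On the curves, pb = 171 - 0.5q and ps = 148/3 + (1/3)q; the wedge ps − pb = 35 gives 148/3 + (1/3)q − (171 - 0.5q) = 35, so q' = 188.
Then pb = 171 − 0.5·188 = 77 and ps = 148/3 + (1/3)·188 = 112.
Buyers' price falls by p* − pb = 98 − 77 = 21; sellers' price rises by ps − p* = 112 − 98 = 14.
So producers capture 14/35 = 0.4 of each unit of subsidy.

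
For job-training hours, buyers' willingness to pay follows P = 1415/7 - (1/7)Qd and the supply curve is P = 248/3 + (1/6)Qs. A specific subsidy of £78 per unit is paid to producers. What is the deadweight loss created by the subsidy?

Pre-subsidy: 1415/7 - (1/7)Q = 248/3 + (1/6)Q gives Q* = 386 and P* = 147.
With the subsidy, sellers receive Ps = Pb + 78 for each unit, where Pb is the price buyers pay.
On the curves, Pb = 1415/7 - (1/7)Q and Ps = 248/3 + (1/6)Q; the wedge Ps − Pb = 78 gives 248/3 + (1/6)Q − (1415/7 - (1/7)Q) = 78, so Q' = 638.
Then Pb = 1415/7 − (1/7)·638 = 111 and Ps = 248/3 + (1/6)·638 = 189.
The subsidy expands output by 638 − 386 = 252 past the efficient level; on those units the gap between marginal cost and willingness to pay runs from 0 up to 78.
DWL = ½ × 78 × 252 = 9828.

Deadweight loss = £9828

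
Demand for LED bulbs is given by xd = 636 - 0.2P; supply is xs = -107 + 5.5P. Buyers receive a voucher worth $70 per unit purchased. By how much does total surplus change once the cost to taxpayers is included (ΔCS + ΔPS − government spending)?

Net change in total surplus = -26950/57

Pre-subsidy: 636 - 0.2P = -107 + 5.5P gives P* = 7430/57, x* = 34766/57.
With the rebate, buyers effectively pay Pb = Ps − 70, where Ps is the price sellers receive.
Demand in terms of Ps becomes xd = 636 − 0.2(Ps − 70) = 650 - 0.2Ps. Setting this equal to supply: 650 - 0.2Ps = -107 + 5.5Ps, so Ps = 7570/57.
Buyers pay Pb = 7570/57 − 70 = 3580/57; x' = -107 + 5.5·(7570/57) = 35536/57.
ΔCS = ½(34766/57 + 35536/57)(7430/57 − 3580/57) = 45110450/1083; ΔPS = ½(34766/57 + 35536/57)(7570/57 − 7430/57) = 1640380/1083.
Government spending = 70 × 35536/57 = 2487520/57.
Net change = 45110450/1083 + 1640380/1083 − 2487520/57 = -26950/57. The loss equals the DWL triangle ½·70·770/57.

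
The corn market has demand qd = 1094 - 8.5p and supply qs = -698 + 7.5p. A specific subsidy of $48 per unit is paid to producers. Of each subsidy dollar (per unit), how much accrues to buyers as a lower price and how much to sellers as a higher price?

Buyers gain $22.5 per unit; sellers gain $25.5 per unit

Pre-subsidy: 1094 - 8.5p = -698 + 7.5p gives p* = 112, q* = 142.
With the subsidy, sellers receive ps = pb + 48 for each unit, where pb is the price buyers pay.
Supply in terms of pb becomes qs = -698 + 7.5(pb + 48) = -338 + 7.5pb. Setting this equal to demand: 1094 - 8.5pb = -338 + 7.5pb, so pb = 89.5.
Sellers receive ps = 89.5 + 48 = 137.5; q' = 1094 − 8.5·89.5 = 333.25.
Buyers' price falls by p* − pb = 112 − 89.5 = 22.5; sellers' price rises by ps − p* = 137.5 − 112 = 25.5.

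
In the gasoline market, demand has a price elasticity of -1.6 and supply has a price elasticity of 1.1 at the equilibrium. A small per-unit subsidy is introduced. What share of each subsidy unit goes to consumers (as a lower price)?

For a small subsidy around the equilibrium, the benefit split depends on the relative slopes, which at a point are proportional to the elasticities.
Buyer share = εs/(εs + |εd|) = 1.1/(1.1 + 1.6) = 11/27; seller share = |εd|/(εs + |εd|) = 16/27.

Consumer share = 11/27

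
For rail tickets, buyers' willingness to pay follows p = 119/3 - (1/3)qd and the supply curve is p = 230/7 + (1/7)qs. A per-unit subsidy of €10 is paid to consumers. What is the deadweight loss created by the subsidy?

Deadweight loss = €105

Pre-subsidy: 119/3 - (1/3)q = 230/7 + (1/7)q gives q* = 14.3 and p* = 34.9.
With the rebate, buyers effectively pay pb = ps − 10, where ps is the price sellers receive.
On the curves, pb = 119/3 - (1/3)q and ps = 230/7 + (1/7)q; the wedge ps − pb = 10 gives 230/7 + (1/7)q − (119/3 - (1/3)q) = 10, so q' = 35.3.
Then pb = 119/3 − (1/3)·35.3 = 27.9 and ps = 230/7 + (1/7)·35.3 = 37.9.
The subsidy expands output by 35.3 − 14.3 = 21 past the efficient level; on those units the gap between marginal cost and willingness to pay runs from 0 up to 10.
DWL = ½ × 10 × 21 = 105.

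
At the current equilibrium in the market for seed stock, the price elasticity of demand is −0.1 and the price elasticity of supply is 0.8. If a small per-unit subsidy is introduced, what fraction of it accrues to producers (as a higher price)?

For a small subsidy around the equilibrium, the benefit split depends on the relative slopes, which at a point are proportional to the elasticities.
Buyer share = εs/(εs + |εd|) = 0.8/(0.8 + 0.1) = 8/9; seller share = |εd|/(εs + |εd|) = 1/9.
So producers capture 1/9 of the subsidy.

Producer share = 1/9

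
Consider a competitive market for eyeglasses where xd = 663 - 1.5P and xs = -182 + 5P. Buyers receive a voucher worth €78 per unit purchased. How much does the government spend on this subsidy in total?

Government cost = €43524

Pre-subsidy: 663 - 1.5P = -182 + 5P gives P* = 130, x* = 468.
With the rebate, buyers effectively pay Pb = Ps − 78, where Ps is the price sellers receive.
Demand in terms of Ps becomes xd = 663 − 1.5(Ps − 78) = 780 - 1.5Ps. Setting this equal to supply: 780 - 1.5Ps = -182 + 5Ps, so Ps = 148.
Buyers pay Pb = 148 − 78 = 70; x' = -182 + 5·148 = 558.
Government outlay = subsidy × quantity = 78 × 558 = 43524.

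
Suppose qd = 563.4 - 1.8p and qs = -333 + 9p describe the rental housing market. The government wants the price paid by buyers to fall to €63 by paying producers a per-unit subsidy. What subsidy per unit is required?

At a buyer price of 63, quantity demanded is 563.4 − 1.8·63 = 450.
Sellers supply 450 only when they receive ps with -333 + 9·ps = 450, i.e. ps = 87.
s = ps − pb = 87 − 63 = 24.

Required subsidy s = €24 per unit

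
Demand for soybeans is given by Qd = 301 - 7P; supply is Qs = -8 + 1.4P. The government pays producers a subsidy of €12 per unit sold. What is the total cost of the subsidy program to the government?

Government cost = €690

Pre-subsidy: 301 - 7P = -8 + 1.4P gives P* = 515/14, Q* = 43.5.
With the subsidy, sellers receive Ps = Pb + 12 for each unit, where Pb is the price buyers pay.
Supply in terms of Pb becomes Qs = -8 + 1.4(Pb + 12) = 8.8 + 1.4Pb. Setting this equal to demand: 301 - 7Pb = 8.8 + 1.4Pb, so Pb = 487/14.
Sellers receive Ps = 487/14 + 12 = 655/14; Q' = 301 − 7·(487/14) = 57.5.
Government outlay = subsidy × quantity = 12 × 57.5 = 690.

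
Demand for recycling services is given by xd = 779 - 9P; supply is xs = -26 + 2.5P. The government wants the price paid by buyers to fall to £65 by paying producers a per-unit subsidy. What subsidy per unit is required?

At a buyer price of 65, quantity demanded is 779 − 9·65 = 194.
Sellers supply 194 only when they receive Ps with -26 + 2.5·Ps = 194, i.e. Ps = 88.
s = Ps − Pb = 88 − 65 = 23.

Required subsidy s = £23 per unit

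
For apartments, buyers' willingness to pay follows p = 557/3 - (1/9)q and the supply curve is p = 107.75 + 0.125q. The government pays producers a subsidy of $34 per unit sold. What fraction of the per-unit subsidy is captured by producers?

Producer share = 9/17

Pre-subsidy: 557/3 - (1/9)q = 107.75 + 0.125q gives q* = 330 and p* = 149.
With the subsidy, sellers receive ps = pb + 34 for each unit, where pb is the price buyers pay.
On the curves, pb = 557/3 - (1/9)q and ps = 107.75 + 0.125q; the wedge ps − pb = 34 gives 107.75 + 0.125q − (557/3 - (1/9)q) = 34, so q' = 474.
Then pb = 557/3 − (1/9)·474 = 133 and ps = 107.75 + 0.125·474 = 167.
Buyers' price falls by p* − pb = 149 − 133 = 16; sellers' price rises by ps − p* = 167 − 149 = 18.
So producers capture 18/34 = 9/17 of each unit of subsidy.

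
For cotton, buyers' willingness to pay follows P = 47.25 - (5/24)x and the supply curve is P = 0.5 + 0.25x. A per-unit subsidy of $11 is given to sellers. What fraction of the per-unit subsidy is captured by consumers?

Consumer share = 5/11

Pre-subsidy: 47.25 - (5/24)x = 0.5 + 0.25x gives x* = 102 and P* = 26.
With the subsidy, sellers receive Ps = Pb + 11 for each unit, where Pb is the price buyers pay.
On the curves, Pb = 47.25 - (5/24)x and Ps = 0.5 + 0.25x; the wedge Ps − Pb = 11 gives 0.5 + 0.25x − (47.25 - (5/24)x) = 11, so x' = 126.
Then Pb = 47.25 − (5/24)·126 = 21 and Ps = 0.5 + 0.25·126 = 32.
Buyers' price falls by P* − Pb = 26 − 21 = 5; sellers' price rises by Ps − P* = 32 − 26 = 6.
So consumers capture 5/11 = 5/11 of each unit of subsidy.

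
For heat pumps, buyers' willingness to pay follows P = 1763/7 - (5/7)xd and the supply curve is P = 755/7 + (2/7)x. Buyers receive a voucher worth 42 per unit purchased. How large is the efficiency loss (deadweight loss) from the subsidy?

Pre-subsidy: 1763/7 - (5/7)x = 755/7 + (2/7)x gives x* = 144 and P* = 149.
With the rebate, buyers effectively pay Pb = Ps − 42, where Ps is the price sellers receive.
On the curves, Pb = 1763/7 - (5/7)x and Ps = 755/7 + (2/7)x; the wedge Ps − Pb = 42 gives 755/7 + (2/7)x − (1763/7 - (5/7)x) = 42, so x' = 186.
Then Pb = 1763/7 − (5/7)·186 = 119 and Ps = 755/7 + (2/7)·186 = 161.
The subsidy expands output by 186 − 144 = 42 past the efficient level; on those units the gap between marginal cost and willingness to pay runs from 0 up to 42.
DWL = ½ × 42 × 42 = 882.

Deadweight loss = 882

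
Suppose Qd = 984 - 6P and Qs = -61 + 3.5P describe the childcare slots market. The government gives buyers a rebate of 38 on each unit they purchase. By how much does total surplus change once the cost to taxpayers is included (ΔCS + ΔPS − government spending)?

Net change in total surplus = -1596

Pre-subsidy: 984 - 6P = -61 + 3.5P gives P* = 110, Q* = 324.
With the rebate, buyers effectively pay Pb = Ps − 38, where Ps is the price sellers receive.
Demand in terms of Ps becomes Qd = 984 − 6(Ps − 38) = 1212 - 6Ps. Setting this equal to supply: 1212 - 6Ps = -61 + 3.5Ps, so Ps = 134.
Buyers pay Pb = 134 − 38 = 96; Q' = -61 + 3.5·134 = 408.
ΔCS = ½(324 + 408)(110 − 96) = 5124; ΔPS = ½(324 + 408)(134 − 110) = 8784.
Government spending = 38 × 408 = 15504.
Net change = 5124 + 8784 − 15504 = -1596. The loss equals the DWL triangle ½·38·84.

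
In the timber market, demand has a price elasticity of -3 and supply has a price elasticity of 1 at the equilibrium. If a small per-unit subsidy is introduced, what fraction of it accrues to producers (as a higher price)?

Producer share = 0.75

For a small subsidy around the equilibrium, the benefit split depends on the relative slopes, which at a point are proportional to the elasticities.
Buyer share = εs/(εs + |εd|) = 1/(1 + 3) = 0.25; seller share = |εd|/(εs + |εd|) = 0.75.
So producers capture 0.75 of the subsidy.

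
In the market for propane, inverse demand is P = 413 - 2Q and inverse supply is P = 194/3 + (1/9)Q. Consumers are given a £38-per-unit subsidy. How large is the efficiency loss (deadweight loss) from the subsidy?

Pre-subsidy: 413 - 2Q = 194/3 + (1/9)Q gives Q* = 165 and P* = 83.
With the rebate, buyers effectively pay Pb = Ps − 38, where Ps is the price sellers receive.
On the curves, Pb = 413 - 2Q and Ps = 194/3 + (1/9)Q; the wedge Ps − Pb = 38 gives 194/3 + (1/9)Q − (413 - 2Q) = 38, so Q' = 183.
Then Pb = 413 − 2·183 = 47 and Ps = 194/3 + (1/9)·183 = 85.
The subsidy expands output by 183 − 165 = 18 past the efficient level; on those units the gap between marginal cost and willingness to pay runs from 0 up to 38.
DWL = ½ × 38 × 18 = 342.

Deadweight loss = £342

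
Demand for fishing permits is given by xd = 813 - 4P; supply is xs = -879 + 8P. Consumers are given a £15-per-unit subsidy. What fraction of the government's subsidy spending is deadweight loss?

Pre-subsidy: 813 - 4P = -879 + 8P gives P* = 141, x* = 249.
With the rebate, buyers effectively pay Pb = Ps − 15, where Ps is the price sellers receive.
Demand in terms of Ps becomes xd = 813 − 4(Ps − 15) = 873 - 4Ps. Setting this equal to supply: 873 - 4Ps = -879 + 8Ps, so Ps = 146.
Buyers pay Pb = 146 − 15 = 131; x' = -879 + 8·146 = 289.
ΔCS = ½(249 + 289)(141 − 131) = 2690; ΔPS = ½(249 + 289)(146 − 141) = 1345.
Government spending = 15 × 289 = 4335.
DWL = ½ × 15 × (289 − 249) = 300; fraction = 300 / 4335 = 20/289.

DWL / government spending = 20/289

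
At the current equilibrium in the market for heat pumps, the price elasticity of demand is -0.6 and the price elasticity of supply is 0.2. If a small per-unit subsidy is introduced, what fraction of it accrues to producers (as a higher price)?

Producer share = 0.75

For a small subsidy around the equilibrium, the benefit split depends on the relative slopes, which at a point are proportional to the elasticities.
Buyer share = εs/(εs + |εd|) = 0.2/(0.2 + 0.6) = 0.25; seller share = |εd|/(εs + |εd|) = 0.75.
So producers capture 0.75 of the subsidy.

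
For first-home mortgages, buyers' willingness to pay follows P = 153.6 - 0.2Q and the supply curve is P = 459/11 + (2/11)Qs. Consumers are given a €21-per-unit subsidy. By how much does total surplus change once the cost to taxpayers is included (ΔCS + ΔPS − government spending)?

Net change in total surplus = -€577.5

Pre-subsidy: 153.6 - 0.2Q = 459/11 + (2/11)Q gives Q* = 293 and P* = 95.
With the rebate, buyers effectively pay Pb = Ps − 21, where Ps is the price sellers receive.
On the curves, Pb = 153.6 - 0.2Q and Ps = 459/11 + (2/11)Q; the wedge Ps − Pb = 21 gives 459/11 + (2/11)Q − (153.6 - 0.2Q) = 21, so Q' = 348.
Then Pb = 153.6 − 0.2·348 = 84 and Ps = 459/11 + (2/11)·348 = 105.
ΔCS = ½(293 + 348)(95 − 84) = 3525.5; ΔPS = ½(293 + 348)(105 − 95) = 3205.
Government spending = 21 × 348 = 7308.
Net change = 3525.5 + 3205 − 7308 = -577.5. The loss equals the DWL triangle ½·21·55.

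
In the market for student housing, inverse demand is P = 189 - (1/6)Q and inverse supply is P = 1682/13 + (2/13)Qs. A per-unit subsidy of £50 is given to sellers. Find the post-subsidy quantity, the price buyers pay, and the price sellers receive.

Q' = 342; buyers pay £132; sellers receive £182

Pre-subsidy: 189 - (1/6)Q = 1682/13 + (2/13)Q gives Q* = 186 and P* = 158.
With the subsidy, sellers receive Ps = Pb + 50 for each unit, where Pb is the price buyers pay.
On the curves, Pb = 189 - (1/6)Q and Ps = 1682/13 + (2/13)Q; the wedge Ps − Pb = 50 gives 1682/13 + (2/13)Q − (189 - (1/6)Q) = 50, so Q' = 342.
Then Pb = 189 − (1/6)·342 = 132 and Ps = 1682/13 + (2/13)·342 = 182.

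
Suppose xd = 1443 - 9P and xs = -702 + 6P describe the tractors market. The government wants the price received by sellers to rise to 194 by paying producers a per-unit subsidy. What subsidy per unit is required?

At a seller price of 194, quantity supplied is -702 + 6·194 = 462.
Buyers absorb 462 only when they pay Pb with 1443 − 9·Pb = 462, i.e. Pb = 109.
s = Ps − Pb = 194 − 109 = 85.

Required subsidy s = 85 per unit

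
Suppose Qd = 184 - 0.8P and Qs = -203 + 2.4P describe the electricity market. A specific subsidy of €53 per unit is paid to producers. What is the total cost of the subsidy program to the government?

Government cost = €6309.65

Pre-subsidy: 184 - 0.8P = -203 + 2.4P gives P* = 120.9375, Q* = 87.25.
With the subsidy, sellers receive Ps = Pb + 53 for each unit, where Pb is the price buyers pay.
Supply in terms of Pb becomes Qs = -203 + 2.4(Pb + 53) = -75.8 + 2.4Pb. Setting this equal to demand: 184 - 0.8Pb = -75.8 + 2.4Pb, so Pb = 81.1875.
Sellers receive Ps = 81.1875 + 53 = 134.1875; Q' = 184 − 0.8·81.1875 = 119.05.
Government outlay = subsidy × quantity = 53 × 119.05 = 6309.65.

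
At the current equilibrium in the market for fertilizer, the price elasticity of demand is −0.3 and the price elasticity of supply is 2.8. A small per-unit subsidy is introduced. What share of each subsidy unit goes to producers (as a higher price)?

Producer share = 3/31

For a small subsidy around the equilibrium, the benefit split depends on the relative slopes, which at a point are proportional to the elasticities.
Buyer share = εs/(εs + |εd|) = 2.8/(2.8 + 0.3) = 28/31; seller share = |εd|/(εs + |εd|) = 3/31.
So producers capture 3/31 of the subsidy.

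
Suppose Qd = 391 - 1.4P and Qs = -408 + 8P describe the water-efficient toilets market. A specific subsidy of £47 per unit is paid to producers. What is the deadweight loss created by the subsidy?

Pre-subsidy: 391 - 1.4P = -408 + 8P gives P* = 85, Q* = 272.
With the subsidy, sellers receive Ps = Pb + 47 for each unit, where Pb is the price buyers pay.
Supply in terms of Pb becomes Qs = -408 + 8(Pb + 47) = -32 + 8Pb. Setting this equal to demand: 391 - 1.4Pb = -32 + 8Pb, so Pb = 45.
Sellers receive Ps = 45 + 47 = 92; Q' = 391 − 1.4·45 = 328.
The subsidy expands output by 328 − 272 = 56 past the efficient level; on those units the gap between marginal cost and willingness to pay runs from 0 up to 47.
DWL = ½ × 47 × 56 = 1316.

Deadweight loss = £1316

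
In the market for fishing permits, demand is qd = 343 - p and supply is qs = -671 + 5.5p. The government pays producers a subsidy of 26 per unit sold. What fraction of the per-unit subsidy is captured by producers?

Pre-subsidy: 343 - p = -671 + 5.5p gives p* = 156, q* = 187.
With the subsidy, sellers receive ps = pb + 26 for each unit, where pb is the price buyers pay.
Supply in terms of pb becomes qs = -671 + 5.5(pb + 26) = -528 + 5.5pb. Setting this equal to demand: 343 - pb = -528 + 5.5pb, so pb = 134.
Sellers receive ps = 134 + 26 = 160; q' = 343 − 1·134 = 209.
Buyers' price falls by p* − pb = 156 − 134 = 22; sellers' price rises by ps − p* = 160 − 156 = 4.
So producers capture 4/26 = 2/13 of each unit of subsidy.

Producer share = 2/13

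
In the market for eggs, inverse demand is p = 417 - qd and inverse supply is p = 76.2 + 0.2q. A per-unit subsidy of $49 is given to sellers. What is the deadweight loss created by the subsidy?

Pre-subsidy: 417 - q = 76.2 + 0.2q gives q* = 284 and p* = 133.
With the subsidy, sellers receive ps = pb + 49 for each unit, where pb is the price buyers pay.
On the curves, pb = 417 - q and ps = 76.2 + 0.2q; the wedge ps − pb = 49 gives 76.2 + 0.2q − (417 - q) = 49, so q' = 1949/6.
Then pb = 417 − 1·(1949/6) = 553/6 and ps = 76.2 + 0.2·(1949/6) = 847/6.
The subsidy expands output by 1949/6 − 284 = 245/6 past the efficient level; on those units the gap between marginal cost and willingness to pay runs from 0 up to 49.
DWL = ½ × 49 × 245/6 = 12005/12.

Deadweight loss = 12005/12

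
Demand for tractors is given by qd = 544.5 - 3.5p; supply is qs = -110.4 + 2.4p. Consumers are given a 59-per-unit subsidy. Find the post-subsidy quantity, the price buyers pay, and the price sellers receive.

Pre-subsidy: 544.5 - 3.5p = -110.4 + 2.4p gives p* = 111, q* = 156.
With the rebate, buyers effectively pay pb = ps − 59, where ps is the price sellers receive.
Demand in terms of ps becomes qd = 544.5 − 3.5(ps − 59) = 751 - 3.5ps. Setting this equal to supply: 751 - 3.5ps = -110.4 + 2.4ps, so ps = 146.
Buyers pay pb = 146 − 59 = 87; q' = -110.4 + 2.4·146 = 240.

q' = 240; buyers pay 87; sellers receive 146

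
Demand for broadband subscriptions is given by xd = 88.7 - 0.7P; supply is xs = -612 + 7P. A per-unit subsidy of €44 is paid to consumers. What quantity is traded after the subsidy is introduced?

x' = 53

Pre-subsidy: 88.7 - 0.7P = -612 + 7P gives P* = 91, x* = 25.
With the rebate, buyers effectively pay Pb = Ps − 44, where Ps is the price sellers receive.
Demand in terms of Ps becomes xd = 88.7 − 0.7(Ps − 44) = 119.5 - 0.7Ps. Setting this equal to supply: 119.5 - 0.7Ps = -612 + 7Ps, so Ps = 95.
Buyers pay Pb = 95 − 44 = 51; x' = -612 + 7·95 = 53.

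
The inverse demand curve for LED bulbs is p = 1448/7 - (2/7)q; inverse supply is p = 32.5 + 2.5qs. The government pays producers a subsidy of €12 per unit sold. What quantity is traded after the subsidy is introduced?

q' = 2609/39

Pre-subsidy: 1448/7 - (2/7)q = 32.5 + 2.5q gives q* = 2441/39 and p* = 7370/39.
With the subsidy, sellers receive ps = pb + 12 for each unit, where pb is the price buyers pay.
On the curves, pb = 1448/7 - (2/7)q and ps = 32.5 + 2.5q; the wedge ps − pb = 12 gives 32.5 + 2.5q − (1448/7 - (2/7)q) = 12, so q' = 2609/39.
Then pb = 1448/7 − (2/7)·(2609/39) = 7322/39 and ps = 32.5 + 2.5·(2609/39) = 7790/39.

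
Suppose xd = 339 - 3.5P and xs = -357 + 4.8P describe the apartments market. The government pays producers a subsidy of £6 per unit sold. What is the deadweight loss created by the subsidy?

Pre-subsidy: 339 - 3.5P = -357 + 4.8P gives P* = 6960/83, x* = 3777/83.
With the subsidy, sellers receive Ps = Pb + 6 for each unit, where Pb is the price buyers pay.
Supply in terms of Pb becomes xs = -357 + 4.8(Pb + 6) = -328.2 + 4.8Pb. Setting this equal to demand: 339 - 3.5Pb = -328.2 + 4.8Pb, so Pb = 6672/83.
Sellers receive Ps = 6672/83 + 6 = 7170/83; x' = 339 − 3.5·(6672/83) = 4785/83.
The subsidy expands output by 4785/83 − 3777/83 = 1008/83 past the efficient level; on those units the gap between marginal cost and willingness to pay runs from 0 up to 6.
DWL = ½ × 6 × 1008/83 = 3024/83.

Deadweight loss = 3024/83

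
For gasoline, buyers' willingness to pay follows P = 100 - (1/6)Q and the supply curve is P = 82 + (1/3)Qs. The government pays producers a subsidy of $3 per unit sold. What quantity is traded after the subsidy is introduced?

Q' = 42

Pre-subsidy: 100 - (1/6)Q = 82 + (1/3)Q gives Q* = 36 and P* = 94.
With the subsidy, sellers receive Ps = Pb + 3 for each unit, where Pb is the price buyers pay.
On the curves, Pb = 100 - (1/6)Q and Ps = 82 + (1/3)Q; the wedge Ps − Pb = 3 gives 82 + (1/3)Q − (100 - (1/6)Q) = 3, so Q' = 42.
Then Pb = 100 − (1/6)·42 = 93 and Ps = 82 + (1/3)·42 = 96.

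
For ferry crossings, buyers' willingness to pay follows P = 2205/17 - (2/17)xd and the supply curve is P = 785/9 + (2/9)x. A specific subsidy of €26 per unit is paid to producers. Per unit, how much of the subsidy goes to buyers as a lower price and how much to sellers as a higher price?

Pre-subsidy: 2205/17 - (2/17)x = 785/9 + (2/9)x gives x* = 125 and P* = 115.
With the subsidy, sellers receive Ps = Pb + 26 for each unit, where Pb is the price buyers pay.
On the curves, Pb = 2205/17 - (2/17)x and Ps = 785/9 + (2/9)x; the wedge Ps − Pb = 26 gives 785/9 + (2/9)x − (2205/17 - (2/17)x) = 26, so x' = 201.5.
Then Pb = 2205/17 − (2/17)·201.5 = 106 and Ps = 785/9 + (2/9)·201.5 = 132.
Buyers' price falls by P* − Pb = 115 − 106 = 9; sellers' price rises by Ps − P* = 132 − 115 = 17.

Buyers gain €9 per unit; sellers gain €17 per unit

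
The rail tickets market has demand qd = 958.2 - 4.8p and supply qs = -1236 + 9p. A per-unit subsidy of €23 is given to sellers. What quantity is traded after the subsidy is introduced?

q' = 267

Pre-subsidy: 958.2 - 4.8p = -1236 + 9p gives p* = 159, q* = 195.
With the subsidy, sellers receive ps = pb + 23 for each unit, where pb is the price buyers pay.
Supply in terms of pb becomes qs = -1236 + 9(pb + 23) = -1029 + 9pb. Setting this equal to demand: 958.2 - 4.8pb = -1029 + 9pb, so pb = 144.
Sellers receive ps = 144 + 23 = 167; q' = 958.2 − 4.8·144 = 267.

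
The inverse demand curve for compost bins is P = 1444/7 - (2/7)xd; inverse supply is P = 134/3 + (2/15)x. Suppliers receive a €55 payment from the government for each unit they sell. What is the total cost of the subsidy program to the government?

Government cost = €28431.25

Pre-subsidy: 1444/7 - (2/7)x = 134/3 + (2/15)x gives x* = 8485/22 and P* = 1057/11.
With the subsidy, sellers receive Ps = Pb + 55 for each unit, where Pb is the price buyers pay.
On the curves, Pb = 1444/7 - (2/7)x and Ps = 134/3 + (2/15)x; the wedge Ps − Pb = 55 gives 134/3 + (2/15)x − (1444/7 - (2/7)x) = 55, so x' = 22745/44.
Then Pb = 1444/7 − (2/7)·(22745/44) = 1289/22 and Ps = 134/3 + (2/15)·(22745/44) = 2499/22.
Government outlay = subsidy × quantity = 55 × 22745/44 = 28431.25.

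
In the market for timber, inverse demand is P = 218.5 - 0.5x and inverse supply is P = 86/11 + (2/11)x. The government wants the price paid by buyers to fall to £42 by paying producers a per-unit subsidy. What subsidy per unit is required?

Required subsidy s = £30 per unit

At a buyer price of 42, quantity demanded is 437 − 2·42 = 353.
Sellers supply 353 only when they receive Ps = 86/11 + (2/11)·353 = 72.
s = Ps − Pb = 72 − 42 = 30.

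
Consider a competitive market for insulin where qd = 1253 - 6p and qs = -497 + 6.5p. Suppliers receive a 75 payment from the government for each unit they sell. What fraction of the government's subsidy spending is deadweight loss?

DWL / government spending = 117/647

Pre-subsidy: 1253 - 6p = -497 + 6.5p gives p* = 140, q* = 413.
With the subsidy, sellers receive ps = pb + 75 for each unit, where pb is the price buyers pay.
Supply in terms of pb becomes qs = -497 + 6.5(pb + 75) = -9.5 + 6.5pb. Setting this equal to demand: 1253 - 6pb = -9.5 + 6.5pb, so pb = 101.
Sellers receive ps = 101 + 75 = 176; q' = 1253 − 6·101 = 647.
ΔCS = ½(413 + 647)(140 − 101) = 20670; ΔPS = ½(413 + 647)(176 − 140) = 19080.
Government spending = 75 × 647 = 48525.
DWL = ½ × 75 × (647 − 413) = 8775; fraction = 8775 / 48525 = 117/647.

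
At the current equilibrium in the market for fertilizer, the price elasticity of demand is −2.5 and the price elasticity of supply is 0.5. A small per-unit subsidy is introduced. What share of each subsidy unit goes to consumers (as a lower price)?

Consumer share = 1/6

For a small subsidy around the equilibrium, the benefit split depends on the relative slopes, which at a point are proportional to the elasticities.
Buyer share = εs/(εs + |εd|) = 0.5/(0.5 + 2.5) = 1/6; seller share = |εd|/(εs + |εd|) = 5/6.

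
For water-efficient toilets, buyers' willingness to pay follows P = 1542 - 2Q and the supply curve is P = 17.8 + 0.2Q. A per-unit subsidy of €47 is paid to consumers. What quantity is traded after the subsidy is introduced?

Pre-subsidy: 1542 - 2Q = 17.8 + 0.2Q gives Q* = 7621/11 and P* = 1720/11.
With the rebate, buyers effectively pay Pb = Ps − 47, where Ps is the price sellers receive.
On the curves, Pb = 1542 - 2Q and Ps = 17.8 + 0.2Q; the wedge Ps − Pb = 47 gives 17.8 + 0.2Q − (1542 - 2Q) = 47, so Q' = 7856/11.
Then Pb = 1542 − 2·(7856/11) = 1250/11 and Ps = 17.8 + 0.2·(7856/11) = 1767/11.

Q' = 7856/11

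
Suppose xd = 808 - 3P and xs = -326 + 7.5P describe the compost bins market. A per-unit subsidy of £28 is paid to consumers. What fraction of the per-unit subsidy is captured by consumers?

Consumer share = 5/7

Pre-subsidy: 808 - 3P = -326 + 7.5P gives P* = 108, x* = 484.
With the rebate, buyers effectively pay Pb = Ps − 28, where Ps is the price sellers receive.
Demand in terms of Ps becomes xd = 808 − 3(Ps − 28) = 892 - 3Ps. Setting this equal to supply: 892 - 3Ps = -326 + 7.5Ps, so Ps = 116.
Buyers pay Pb = 116 − 28 = 88; x' = -326 + 7.5·116 = 544.
Buyers' price falls by P* − Pb = 108 − 88 = 20; sellers' price rises by Ps − P* = 116 − 108 = 8.
So consumers capture 20/28 = 5/7 of each unit of subsidy.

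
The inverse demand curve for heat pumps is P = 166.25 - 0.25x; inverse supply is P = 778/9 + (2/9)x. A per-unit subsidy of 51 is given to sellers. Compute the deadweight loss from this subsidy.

Deadweight loss = 2754

Pre-subsidy: 166.25 - 0.25x = 778/9 + (2/9)x gives x* = 169 and P* = 124.
With the subsidy, sellers receive Ps = Pb + 51 for each unit, where Pb is the price buyers pay.
On the curves, Pb = 166.25 - 0.25x and Ps = 778/9 + (2/9)x; the wedge Ps − Pb = 51 gives 778/9 + (2/9)x − (166.25 - 0.25x) = 51, so x' = 277.
Then Pb = 166.25 − 0.25·277 = 97 and Ps = 778/9 + (2/9)·277 = 148.
The subsidy expands output by 277 − 169 = 108 past the efficient level; on those units the gap between marginal cost and willingness to pay runs from 0 up to 51.
DWL = ½ × 51 × 108 = 2754.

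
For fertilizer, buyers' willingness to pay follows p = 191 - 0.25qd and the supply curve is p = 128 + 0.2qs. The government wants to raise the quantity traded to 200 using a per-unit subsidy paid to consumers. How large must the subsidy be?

At q = 200, from the demand curve buyers pay pb = 191 − 0.25·200 = 141; from the supply curve sellers need ps = 128 + 0.2·200 = 168.
The subsidy must fill the gap: s = ps − pb = 168 − 141 = 27.

Required subsidy s = 27 per unit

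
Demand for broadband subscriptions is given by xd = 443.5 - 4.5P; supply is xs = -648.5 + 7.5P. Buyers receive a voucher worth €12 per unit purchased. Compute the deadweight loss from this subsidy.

Pre-subsidy: 443.5 - 4.5P = -648.5 + 7.5P gives P* = 91, x* = 34.
With the rebate, buyers effectively pay Pb = Ps − 12, where Ps is the price sellers receive.
Demand in terms of Ps becomes xd = 443.5 − 4.5(Ps − 12) = 497.5 - 4.5Ps. Setting this equal to supply: 497.5 - 4.5Ps = -648.5 + 7.5Ps, so Ps = 95.5.
Buyers pay Pb = 95.5 − 12 = 83.5; x' = -648.5 + 7.5·95.5 = 67.75.
The subsidy expands output by 67.75 − 34 = 33.75 past the efficient level; on those units the gap between marginal cost and willingness to pay runs from 0 up to 12.
DWL = ½ × 12 × 33.75 = 202.5.

Deadweight loss = €202.5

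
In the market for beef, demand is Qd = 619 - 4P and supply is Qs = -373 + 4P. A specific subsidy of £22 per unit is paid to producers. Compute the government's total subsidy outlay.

Pre-subsidy: 619 - 4P = -373 + 4P gives P* = 124, Q* = 123.
With the subsidy, sellers receive Ps = Pb + 22 for each unit, where Pb is the price buyers pay.
Supply in terms of Pb becomes Qs = -373 + 4(Pb + 22) = -285 + 4Pb. Setting this equal to demand: 619 - 4Pb = -285 + 4Pb, so Pb = 113.
Sellers receive Ps = 113 + 22 = 135; Q' = 619 − 4·113 = 167.
Government outlay = subsidy × quantity = 22 × 167 = 3674.

Government cost = £3674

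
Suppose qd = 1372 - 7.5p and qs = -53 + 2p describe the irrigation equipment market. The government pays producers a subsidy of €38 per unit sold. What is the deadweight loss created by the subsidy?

Deadweight loss = €1140

Pre-subsidy: 1372 - 7.5p = -53 + 2p gives p* = 150, q* = 247.
With the subsidy, sellers receive ps = pb + 38 for each unit, where pb is the price buyers pay.
Supply in terms of pb becomes qs = -53 + 2(pb + 38) = 23 + 2pb. Setting this equal to demand: 1372 - 7.5pb = 23 + 2pb, so pb = 142.
Sellers receive ps = 142 + 38 = 180; q' = 1372 − 7.5·142 = 307.
The subsidy expands output by 307 − 247 = 60 past the efficient level; on those units the gap between marginal cost and willingness to pay runs from 0 up to 38.
DWL = ½ × 38 × 60 = 1140.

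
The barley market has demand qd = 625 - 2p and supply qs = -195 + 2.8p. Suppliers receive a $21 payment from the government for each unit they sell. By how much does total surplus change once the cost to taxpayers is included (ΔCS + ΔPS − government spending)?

Net change in total surplus = -$257.25

Pre-subsidy: 625 - 2p = -195 + 2.8p gives p* = 1025/6, q* = 850/3.
With the subsidy, sellers receive ps = pb + 21 for each unit, where pb is the price buyers pay.
Supply in terms of pb becomes qs = -195 + 2.8(pb + 21) = -136.2 + 2.8pb. Setting this equal to demand: 625 - 2pb = -136.2 + 2.8pb, so pb = 1903/12.
Sellers receive ps = 1903/12 + 21 = 2155/12; q' = 625 − 2·(1903/12) = 1847/6.
ΔCS = ½(850/3 + 1847/6)(1025/6 − 1903/12) = 173803/48; ΔPS = ½(850/3 + 1847/6)(2155/12 − 1025/6) = 124145/48.
Government spending = 21 × 1847/6 = 6464.5.
Net change = 173803/48 + 124145/48 − 6464.5 = -257.25. The loss equals the DWL triangle ½·21·24.5.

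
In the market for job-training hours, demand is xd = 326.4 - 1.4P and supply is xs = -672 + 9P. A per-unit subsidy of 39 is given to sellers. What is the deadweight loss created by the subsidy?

Deadweight loss = 921.375

Pre-subsidy: 326.4 - 1.4P = -672 + 9P gives P* = 96, x* = 192.
With the subsidy, sellers receive Ps = Pb + 39 for each unit, where Pb is the price buyers pay.
Supply in terms of Pb becomes xs = -672 + 9(Pb + 39) = -321 + 9Pb. Setting this equal to demand: 326.4 - 1.4Pb = -321 + 9Pb, so Pb = 62.25.
Sellers receive Ps = 62.25 + 39 = 101.25; x' = 326.4 − 1.4·62.25 = 239.25.
The subsidy expands output by 239.25 − 192 = 47.25 past the efficient level; on those units the gap between marginal cost and willingness to pay runs from 0 up to 39.
DWL = ½ × 39 × 47.25 = 921.375.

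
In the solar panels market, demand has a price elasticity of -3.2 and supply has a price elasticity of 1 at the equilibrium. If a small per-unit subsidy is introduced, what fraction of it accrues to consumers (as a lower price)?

Consumer share = 5/21

For a small subsidy around the equilibrium, the benefit split depends on the relative slopes, which at a point are proportional to the elasticities.
Buyer share = εs/(εs + |εd|) = 1/(1 + 3.2) = 5/21; seller share = |εd|/(εs + |εd|) = 16/21.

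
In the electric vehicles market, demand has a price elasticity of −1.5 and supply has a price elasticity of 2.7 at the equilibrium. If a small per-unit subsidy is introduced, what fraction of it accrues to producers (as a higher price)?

Producer share = 5/14

For a small subsidy around the equilibrium, the benefit split depends on the relative slopes, which at a point are proportional to the elasticities.
Buyer share = εs/(εs + |εd|) = 2.7/(2.7 + 1.5) = 9/14; seller share = |εd|/(εs + |εd|) = 5/14.
So producers capture 5/14 of the subsidy.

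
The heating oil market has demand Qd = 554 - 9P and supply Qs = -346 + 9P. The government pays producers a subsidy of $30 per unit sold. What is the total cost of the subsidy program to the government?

Pre-subsidy: 554 - 9P = -346 + 9P gives P* = 50, Q* = 104.
With the subsidy, sellers receive Ps = Pb + 30 for each unit, where Pb is the price buyers pay.
Supply in terms of Pb becomes Qs = -346 + 9(Pb + 30) = -76 + 9Pb. Setting this equal to demand: 554 - 9Pb = -76 + 9Pb, so Pb = 35.
Sellers receive Ps = 35 + 30 = 65; Q' = 554 − 9·35 = 239.
Government outlay = subsidy × quantity = 30 × 239 = 7170.

Government cost = $7170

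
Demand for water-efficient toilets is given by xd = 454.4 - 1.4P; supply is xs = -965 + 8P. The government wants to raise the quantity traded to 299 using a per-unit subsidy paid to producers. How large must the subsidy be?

At x = 299, invert demand for the buyer price: Pb = (454.4 − 299)/1.4 = 111; invert supply for the seller price: Ps = (299 − (-965))/8 = 158.
The subsidy must fill the gap: s = Ps − Pb = 158 − 111 = 47.

Required subsidy s = 47 per unit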